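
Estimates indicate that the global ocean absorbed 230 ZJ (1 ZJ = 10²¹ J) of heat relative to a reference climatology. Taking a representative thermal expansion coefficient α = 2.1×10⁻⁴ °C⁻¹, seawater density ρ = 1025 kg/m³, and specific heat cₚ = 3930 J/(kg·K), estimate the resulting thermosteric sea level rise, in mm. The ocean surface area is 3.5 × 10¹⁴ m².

Δh ≈ 34.3 mm

Per unit area: Q = 230×10²¹ / (3.5×10¹⁴) ≈ 6.571×10⁸ J/m²
Δh = αQ/(ρcₚ) = 2.1×10⁻⁴ × 6.571×10⁸ / (1025 × 3930) ≈ 0.034256 m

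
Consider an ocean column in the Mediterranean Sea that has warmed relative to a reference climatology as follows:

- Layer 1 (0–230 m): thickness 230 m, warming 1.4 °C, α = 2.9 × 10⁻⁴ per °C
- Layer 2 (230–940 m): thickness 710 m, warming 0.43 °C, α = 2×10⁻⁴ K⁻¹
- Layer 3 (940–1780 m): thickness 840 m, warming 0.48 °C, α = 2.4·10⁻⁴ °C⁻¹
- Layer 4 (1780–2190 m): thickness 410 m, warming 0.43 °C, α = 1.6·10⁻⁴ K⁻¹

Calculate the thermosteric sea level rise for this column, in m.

Layer 1: 230 × 2.9×10⁻⁴ × 1.4 = 0.09338 m
Layer 2: 0.43 × 2×10⁻⁴ × 710 = 0.06106 m
Layer 3: 2.4×10⁻⁴ × 840 × 0.48 = 0.096768 m
Layer 4: 410 × 1.6×10⁻⁴ × 0.43 = 0.028208 m
Δh = 0.09338 + 0.06106 + 0.096768 + 0.028208 = 0.279416 m

Δh ≈ 0.279 m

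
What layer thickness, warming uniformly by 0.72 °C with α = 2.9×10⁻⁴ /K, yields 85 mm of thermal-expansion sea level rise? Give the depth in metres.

H = Δh/(αΔT) = 0.085 / (2.9×10⁻⁴ × 0.72) ≈ 407.1 m

about 407 m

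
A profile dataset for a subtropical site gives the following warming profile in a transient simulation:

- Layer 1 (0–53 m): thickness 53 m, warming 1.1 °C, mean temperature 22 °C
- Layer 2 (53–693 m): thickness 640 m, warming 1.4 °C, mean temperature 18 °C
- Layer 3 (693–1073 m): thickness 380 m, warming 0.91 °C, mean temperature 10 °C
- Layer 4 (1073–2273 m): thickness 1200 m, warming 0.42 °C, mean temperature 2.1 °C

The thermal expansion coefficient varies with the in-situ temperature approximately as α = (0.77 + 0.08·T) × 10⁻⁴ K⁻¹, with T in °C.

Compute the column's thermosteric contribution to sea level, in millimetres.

about 310 mm

Layer 1: α = (0.77 + 0.08×22)×10⁻⁴ = 2.53×10⁻⁴ K⁻¹
Layer 2: α = (0.77 + 0.08×18)×10⁻⁴ = 2.21×10⁻⁴ K⁻¹
Layer 3: α = (0.77 + 0.08×10)×10⁻⁴ = 1.57×10⁻⁴ K⁻¹
Layer 4: α = (0.77 + 0.08×2.1)×10⁻⁴ = 0.938×10⁻⁴ K⁻¹
0–53 m: 53 × 2.53×10⁻⁴ × 1.1 = 0.0147499 m
53–693 m: 2.21×10⁻⁴ × 1.4 × 640 = 0.198016 m
0.91 × 380 × 1.57×10⁻⁴ = 0.0542906 m
1200 × 0.938×10⁻⁴ × 0.42 = 0.0472752 m
Δh = 0.0147499 + 0.198016 + 0.0542906 + 0.0472752 = 0.3143317 m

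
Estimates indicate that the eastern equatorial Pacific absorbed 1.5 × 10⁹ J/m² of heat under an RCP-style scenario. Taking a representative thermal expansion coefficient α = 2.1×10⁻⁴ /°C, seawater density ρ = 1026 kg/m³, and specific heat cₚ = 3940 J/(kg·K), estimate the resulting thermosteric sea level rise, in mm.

Δh = αQ/(ρcₚ) = 2.1×10⁻⁴ × 1.5×10⁹ / (1026 × 3940) ≈ 0.077923 m

78 mm of thermosteric rise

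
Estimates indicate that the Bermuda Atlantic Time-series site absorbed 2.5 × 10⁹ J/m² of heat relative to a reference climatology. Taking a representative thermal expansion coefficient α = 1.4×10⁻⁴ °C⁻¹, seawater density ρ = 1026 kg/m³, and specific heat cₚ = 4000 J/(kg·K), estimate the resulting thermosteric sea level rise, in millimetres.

Δh = αQ/(ρcₚ) = 1.4×10⁻⁴ × 2.5×10⁹ / (1026 × 4000) ≈ 0.085283 m

85.3 mm of thermosteric rise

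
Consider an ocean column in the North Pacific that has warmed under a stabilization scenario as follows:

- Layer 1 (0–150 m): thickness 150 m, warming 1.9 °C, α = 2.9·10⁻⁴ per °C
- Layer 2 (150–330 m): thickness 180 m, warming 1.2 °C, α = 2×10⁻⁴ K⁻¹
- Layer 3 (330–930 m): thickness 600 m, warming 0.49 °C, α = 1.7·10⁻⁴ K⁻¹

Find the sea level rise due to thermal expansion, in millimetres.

Layer 1: 1.9 × 2.9×10⁻⁴ × 150 = 0.08265 m
150–330 m: 1.2 × 2×10⁻⁴ × 180 = 0.04320 m
330–930 m: 0.49 × 600 × 1.7×10⁻⁴ = 0.04998 m
Δh = 0.08265 + 0.04320 + 0.04998 = 0.17583 m ≈ 176 mm

Δh ≈ 176 mm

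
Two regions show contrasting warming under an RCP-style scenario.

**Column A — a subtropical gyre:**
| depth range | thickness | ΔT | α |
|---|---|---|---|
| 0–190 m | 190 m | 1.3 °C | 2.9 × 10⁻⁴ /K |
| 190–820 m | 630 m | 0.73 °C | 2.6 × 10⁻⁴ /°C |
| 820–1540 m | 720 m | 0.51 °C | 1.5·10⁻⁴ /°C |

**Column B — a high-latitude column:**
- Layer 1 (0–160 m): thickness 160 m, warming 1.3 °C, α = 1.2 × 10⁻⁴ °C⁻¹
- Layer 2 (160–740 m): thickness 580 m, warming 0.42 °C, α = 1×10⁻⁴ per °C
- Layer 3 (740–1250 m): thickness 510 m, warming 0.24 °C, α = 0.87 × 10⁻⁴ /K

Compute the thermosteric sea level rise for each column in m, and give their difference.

Δh_A ≈ 0.25 m, Δh_B ≈ 0.060 m; difference ≈ 0.19 m

A Layer 1: 2.9×10⁻⁴ × 190 × 1.3 = 0.07163 m
A 630 × 0.73 × 2.6×10⁻⁴ = 0.119574 m
A Layer 3: 720 × 0.51 × 1.5×10⁻⁴ = 0.05508 m
A total: 0.246284 m
B 160 × 1.3 × 1.2×10⁻⁴ = 0.02496 m
B Layer 2: 580 × 1×10⁻⁴ × 0.42 = 0.02436 m
B Layer 3: 0.24 × 510 × 0.87×10⁻⁴ = 0.0106488 m
B total: 0.0599688 m
Difference: 0.246284 − 0.0599688 = 0.1863152 m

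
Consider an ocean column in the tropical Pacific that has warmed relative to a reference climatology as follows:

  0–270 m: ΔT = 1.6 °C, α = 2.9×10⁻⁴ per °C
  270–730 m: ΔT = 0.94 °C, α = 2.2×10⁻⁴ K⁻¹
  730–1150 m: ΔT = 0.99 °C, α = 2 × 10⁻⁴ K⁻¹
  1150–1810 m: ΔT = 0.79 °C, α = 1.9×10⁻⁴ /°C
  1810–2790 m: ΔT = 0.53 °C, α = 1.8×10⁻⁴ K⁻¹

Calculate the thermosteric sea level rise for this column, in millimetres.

Δh = 496 mm

0–270 m: 270 × 2.9×10⁻⁴ × 1.6 = 0.12528 m
Layer 2: 2.2×10⁻⁴ × 0.94 × 460 = 0.095128 m
420 × 2×10⁻⁴ × 0.99 = 0.08316 m
1150–1810 m: 0.79 × 660 × 1.9×10⁻⁴ = 0.099066 m
1810–2790 m: 980 × 0.53 × 1.8×10⁻⁴ = 0.093492 m
Δh = 0.12528 + 0.095128 + 0.08316 + 0.099066 + 0.093492 = 0.496126 m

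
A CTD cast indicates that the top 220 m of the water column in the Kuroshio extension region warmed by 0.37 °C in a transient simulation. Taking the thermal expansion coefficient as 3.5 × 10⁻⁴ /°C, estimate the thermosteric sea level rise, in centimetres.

Δh ≈ 2.85 cm

Δh = αΔT·H = 3.5×10⁻⁴ × 0.37 × 220 = 0.02849 m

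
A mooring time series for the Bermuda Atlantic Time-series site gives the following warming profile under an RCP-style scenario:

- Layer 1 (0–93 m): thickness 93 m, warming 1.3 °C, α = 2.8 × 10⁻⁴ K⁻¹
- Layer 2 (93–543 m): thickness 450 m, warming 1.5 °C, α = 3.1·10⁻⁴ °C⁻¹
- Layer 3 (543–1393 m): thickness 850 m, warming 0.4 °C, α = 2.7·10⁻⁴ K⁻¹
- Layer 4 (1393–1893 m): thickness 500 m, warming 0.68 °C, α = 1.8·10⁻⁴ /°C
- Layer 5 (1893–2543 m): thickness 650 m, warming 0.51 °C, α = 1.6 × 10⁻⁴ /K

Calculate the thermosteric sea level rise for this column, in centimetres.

Δh ≈ 44.9 cm

0–93 m: 93 × 1.3 × 2.8×10⁻⁴ = 0.033852 m
93–543 m: 450 × 1.5 × 3.1×10⁻⁴ = 0.20925 m
543–1393 m: 850 × 2.7×10⁻⁴ × 0.4 = 0.09180 m
Layer 4: 500 × 1.8×10⁻⁴ × 0.68 = 0.06120 m
Layer 5: 0.51 × 1.6×10⁻⁴ × 650 = 0.05304 m
Δh = 0.033852 + 0.20925 + 0.09180 + 0.06120 + 0.05304 = 0.449142 m ≈ 44.9 cm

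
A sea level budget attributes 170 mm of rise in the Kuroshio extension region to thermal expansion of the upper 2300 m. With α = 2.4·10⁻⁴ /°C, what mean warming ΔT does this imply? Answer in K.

ΔT = Δh/(αH) = 0.17 / (2.4×10⁻⁴ × 2300) ≈ 0.3080 K

ΔT ≈ 0.31 K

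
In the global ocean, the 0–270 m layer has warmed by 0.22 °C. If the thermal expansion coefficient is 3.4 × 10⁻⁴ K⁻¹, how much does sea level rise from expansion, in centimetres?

Δh = αΔT·H = 3.4×10⁻⁴ × 0.22 × 270 = 0.020196 m

Δh = 2.0 cm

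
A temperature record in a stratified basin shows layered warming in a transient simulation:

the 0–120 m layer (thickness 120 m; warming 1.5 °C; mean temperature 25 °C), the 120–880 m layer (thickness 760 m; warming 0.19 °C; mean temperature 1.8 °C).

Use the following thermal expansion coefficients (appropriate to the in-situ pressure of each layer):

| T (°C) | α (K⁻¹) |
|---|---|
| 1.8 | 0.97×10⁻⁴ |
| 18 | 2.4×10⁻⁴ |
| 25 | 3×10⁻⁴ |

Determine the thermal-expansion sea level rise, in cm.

Δh ≈ 6.80 cm

Layer 1 at 25 °C → α = 3×10⁻⁴ K⁻¹
Layer 2 at 1.8 °C → α = 0.97×10⁻⁴ K⁻¹
Layer 1: 3×10⁻⁴ × 120 × 1.5 = 0.05400 m
0.19 × 760 × 0.97×10⁻⁴ = 0.0140068 m
Δh = 0.05400 + 0.0140068 = 0.0680068 m ≈ 6.80 cm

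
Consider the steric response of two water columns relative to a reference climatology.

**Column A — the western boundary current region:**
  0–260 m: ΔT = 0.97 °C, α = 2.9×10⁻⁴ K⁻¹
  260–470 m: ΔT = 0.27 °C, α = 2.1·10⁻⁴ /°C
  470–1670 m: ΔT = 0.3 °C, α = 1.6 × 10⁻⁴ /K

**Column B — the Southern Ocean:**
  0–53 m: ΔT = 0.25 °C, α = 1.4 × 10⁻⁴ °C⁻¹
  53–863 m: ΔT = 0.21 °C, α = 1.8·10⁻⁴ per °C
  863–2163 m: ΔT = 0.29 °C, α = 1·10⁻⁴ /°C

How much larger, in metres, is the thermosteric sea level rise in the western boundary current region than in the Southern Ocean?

0.0725 m larger

A Layer 1: 2.9×10⁻⁴ × 0.97 × 260 = 0.073138 m
A Layer 2: 210 × 0.27 × 2.1×10⁻⁴ = 0.011907 m
A 0.3 × 1200 × 1.6×10⁻⁴ = 0.05760 m
A total: 0.142645 m
B 0.25 × 1.4×10⁻⁴ × 53 = 0.001855 m
B Layer 2: 1.8×10⁻⁴ × 0.21 × 810 = 0.030618 m
B 863–2163 m: 0.29 × 1×10⁻⁴ × 1300 = 0.03770 m
B total: 0.070173 m
Difference: 0.142645 − 0.070173 = 0.072472 m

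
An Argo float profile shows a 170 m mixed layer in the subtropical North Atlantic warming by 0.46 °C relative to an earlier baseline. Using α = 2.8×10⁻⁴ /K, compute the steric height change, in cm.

Δh = αΔT·H = 2.8×10⁻⁴ × 0.46 × 170 = 0.021896 m

2.19 cm of thermosteric rise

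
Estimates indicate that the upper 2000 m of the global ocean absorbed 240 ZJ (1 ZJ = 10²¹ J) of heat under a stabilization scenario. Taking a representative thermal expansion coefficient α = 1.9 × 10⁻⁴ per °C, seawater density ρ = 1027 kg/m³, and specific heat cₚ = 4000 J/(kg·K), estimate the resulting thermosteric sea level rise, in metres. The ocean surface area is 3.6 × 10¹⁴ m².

Per unit area: Q = 240×10²¹ / (3.6×10¹⁴) ≈ 6.667×10⁸ J/m²
Δh = αQ/(ρcₚ) = 1.9×10⁻⁴ × 6.667×10⁸ / (1027 × 4000) ≈ 0.030836 m

Δh = 0.0308 m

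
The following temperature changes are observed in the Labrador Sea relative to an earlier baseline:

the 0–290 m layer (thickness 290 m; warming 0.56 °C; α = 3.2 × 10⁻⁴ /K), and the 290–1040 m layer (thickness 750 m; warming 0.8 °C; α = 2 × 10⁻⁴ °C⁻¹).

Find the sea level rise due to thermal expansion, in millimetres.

3.2×10⁻⁴ × 290 × 0.56 = 0.051968 m
Layer 2: 2×10⁻⁴ × 750 × 0.8 = 0.12000 m
Δh = 0.051968 + 0.12000 = 0.171968 m ≈ 170 mm

Δh = 170 mm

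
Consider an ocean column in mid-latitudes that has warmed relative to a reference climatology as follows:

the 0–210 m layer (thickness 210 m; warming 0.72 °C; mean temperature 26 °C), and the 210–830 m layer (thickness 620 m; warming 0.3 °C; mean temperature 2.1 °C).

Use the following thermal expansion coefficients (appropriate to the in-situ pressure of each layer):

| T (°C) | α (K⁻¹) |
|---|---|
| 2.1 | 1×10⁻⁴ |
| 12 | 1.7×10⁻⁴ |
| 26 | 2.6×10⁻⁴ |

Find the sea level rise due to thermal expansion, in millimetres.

57.9 mm

Layer 1 at 26 °C → α = 2.6×10⁻⁴ K⁻¹
Layer 2 at 2.1 °C → α = 1×10⁻⁴ K⁻¹
210 × 0.72 × 2.6×10⁻⁴ = 0.039312 m
210–830 m: 0.3 × 1×10⁻⁴ × 620 = 0.01860 m
Δh = 0.039312 + 0.01860 = 0.057912 m ≈ 57.9 mm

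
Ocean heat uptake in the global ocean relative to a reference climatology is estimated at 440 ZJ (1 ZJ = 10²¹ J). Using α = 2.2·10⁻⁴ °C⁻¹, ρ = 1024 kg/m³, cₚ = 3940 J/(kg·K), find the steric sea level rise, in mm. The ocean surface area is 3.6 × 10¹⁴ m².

Per unit area: Q = 440×10²¹ / (3.6×10¹⁴) ≈ 1.222×10⁹ J/m²
Δh = αQ/(ρcₚ) = 2.2×10⁻⁴ × 1.222×10⁹ / (1024 × 3940) ≈ 0.066634 m

66.6 mm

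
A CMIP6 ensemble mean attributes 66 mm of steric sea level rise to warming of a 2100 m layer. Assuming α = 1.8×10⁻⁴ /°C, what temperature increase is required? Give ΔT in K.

ΔT = Δh/(αH) = 0.066 / (1.8×10⁻⁴ × 2100) ≈ 0.1746 K

ΔT ≈ 0.17 K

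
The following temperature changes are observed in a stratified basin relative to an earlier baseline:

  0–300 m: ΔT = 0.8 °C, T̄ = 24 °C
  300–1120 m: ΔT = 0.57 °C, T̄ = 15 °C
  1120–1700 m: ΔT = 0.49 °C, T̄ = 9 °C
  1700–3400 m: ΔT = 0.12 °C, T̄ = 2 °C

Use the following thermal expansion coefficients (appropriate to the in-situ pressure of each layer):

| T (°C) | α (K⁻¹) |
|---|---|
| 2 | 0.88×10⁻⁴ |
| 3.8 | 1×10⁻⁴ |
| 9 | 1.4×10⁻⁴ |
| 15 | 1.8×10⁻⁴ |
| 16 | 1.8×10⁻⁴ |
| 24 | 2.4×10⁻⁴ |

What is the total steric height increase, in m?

Layer 1 at 24 °C → α = 2.4×10⁻⁴ K⁻¹
Layer 2 at 15 °C → α = 1.8×10⁻⁴ K⁻¹
Layer 3 at 9 °C → α = 1.4×10⁻⁴ K⁻¹
Layer 4 at 2 °C → α = 0.88×10⁻⁴ K⁻¹
2.4×10⁻⁴ × 0.8 × 300 = 0.05760 m
300–1120 m: 820 × 1.8×10⁻⁴ × 0.57 = 0.084132 m
1.4×10⁻⁴ × 0.49 × 580 = 0.039788 m
1700–3400 m: 1700 × 0.12 × 0.88×10⁻⁴ = 0.017952 m
Δh = 0.05760 + 0.084132 + 0.039788 + 0.017952 = 0.199472 m ≈ 0.199 m

0.199 m of thermosteric rise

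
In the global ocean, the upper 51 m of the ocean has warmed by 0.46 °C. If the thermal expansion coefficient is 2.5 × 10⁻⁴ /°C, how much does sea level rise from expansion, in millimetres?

5.87 mm

Δh = αΔT·H = 2.5×10⁻⁴ × 0.46 × 51 = 0.005865 m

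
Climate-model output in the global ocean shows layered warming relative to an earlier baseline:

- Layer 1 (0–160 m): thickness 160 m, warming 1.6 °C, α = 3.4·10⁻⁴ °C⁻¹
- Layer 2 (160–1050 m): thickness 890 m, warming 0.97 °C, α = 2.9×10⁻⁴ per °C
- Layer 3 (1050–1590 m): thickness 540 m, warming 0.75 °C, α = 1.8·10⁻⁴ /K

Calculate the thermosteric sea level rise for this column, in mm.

about 410 mm

0–160 m: 3.4×10⁻⁴ × 1.6 × 160 = 0.08704 m
2.9×10⁻⁴ × 0.97 × 890 = 0.250357 m
Layer 3: 1.8×10⁻⁴ × 0.75 × 540 = 0.07290 m
Δh = 0.08704 + 0.250357 + 0.07290 = 0.410297 m ≈ 410 mm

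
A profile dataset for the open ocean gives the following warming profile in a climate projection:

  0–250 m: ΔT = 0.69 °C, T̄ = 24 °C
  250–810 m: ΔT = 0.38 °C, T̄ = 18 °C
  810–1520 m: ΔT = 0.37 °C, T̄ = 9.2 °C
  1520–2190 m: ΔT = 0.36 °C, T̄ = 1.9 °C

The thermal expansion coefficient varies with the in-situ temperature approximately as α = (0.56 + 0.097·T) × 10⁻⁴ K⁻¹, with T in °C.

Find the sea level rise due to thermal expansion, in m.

Layer 1: α = (0.56 + 0.097×24)×10⁻⁴ = 2.888×10⁻⁴ K⁻¹
Layer 2: α = (0.56 + 0.097×18)×10⁻⁴ = 2.306×10⁻⁴ K⁻¹
Layer 3: α = (0.56 + 0.097×9.2)×10⁻⁴ = 1.4524×10⁻⁴ K⁻¹
Layer 4: α = (0.56 + 0.097×1.9)×10⁻⁴ = 0.7443×10⁻⁴ K⁻¹
250 × 0.69 × 2.888×10⁻⁴ = 0.049818 m
2.306×10⁻⁴ × 560 × 0.38 = 0.04907168 m
710 × 0.37 × 1.4524×10⁻⁴ = 0.038154548 m
Layer 4: 670 × 0.36 × 0.7443×10⁻⁴ = 0.017952516 m
Δh = 0.049818 + 0.04907168 + 0.038154548 + 0.017952516 = 0.154996744 m ≈ 0.155 m

0.155 m of thermosteric rise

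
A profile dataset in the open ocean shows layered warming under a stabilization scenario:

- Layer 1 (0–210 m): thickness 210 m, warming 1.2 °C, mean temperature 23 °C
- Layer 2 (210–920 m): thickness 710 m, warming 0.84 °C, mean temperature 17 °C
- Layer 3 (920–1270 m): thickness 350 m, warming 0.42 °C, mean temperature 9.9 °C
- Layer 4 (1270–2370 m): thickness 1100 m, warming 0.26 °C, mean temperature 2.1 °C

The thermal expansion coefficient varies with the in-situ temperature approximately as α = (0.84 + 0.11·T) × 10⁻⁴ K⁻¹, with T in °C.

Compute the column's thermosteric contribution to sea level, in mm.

Layer 1: α = (0.84 + 0.11×23)×10⁻⁴ = 3.37×10⁻⁴ K⁻¹
Layer 2: α = (0.84 + 0.11×17)×10⁻⁴ = 2.71×10⁻⁴ K⁻¹
Layer 3: α = (0.84 + 0.11×9.9)×10⁻⁴ = 1.929×10⁻⁴ K⁻¹
Layer 4: α = (0.84 + 0.11×2.1)×10⁻⁴ = 1.071×10⁻⁴ K⁻¹
Layer 1: 3.37×10⁻⁴ × 210 × 1.2 = 0.084924 m
210–920 m: 710 × 2.71×10⁻⁴ × 0.84 = 0.1616244 m
350 × 1.929×10⁻⁴ × 0.42 = 0.0283563 m
Layer 4: 1.071×10⁻⁴ × 0.26 × 1100 = 0.0306306 m
Δh = 0.084924 + 0.1616244 + 0.0283563 + 0.0306306 = 0.3055353 m ≈ 306 mm

about 306 mm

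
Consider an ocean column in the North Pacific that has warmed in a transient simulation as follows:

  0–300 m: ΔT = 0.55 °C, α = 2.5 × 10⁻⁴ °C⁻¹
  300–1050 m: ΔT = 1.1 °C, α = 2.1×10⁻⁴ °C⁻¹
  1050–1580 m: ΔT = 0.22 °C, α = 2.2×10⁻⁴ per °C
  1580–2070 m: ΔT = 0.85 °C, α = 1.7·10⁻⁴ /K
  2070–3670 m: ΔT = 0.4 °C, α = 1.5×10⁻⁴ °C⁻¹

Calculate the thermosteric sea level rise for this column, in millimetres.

Layer 1: 2.5×10⁻⁴ × 300 × 0.55 = 0.04125 m
Layer 2: 2.1×10⁻⁴ × 750 × 1.1 = 0.17325 m
1050–1580 m: 530 × 2.2×10⁻⁴ × 0.22 = 0.025652 m
Layer 4: 1.7×10⁻⁴ × 0.85 × 490 = 0.070805 m
0.4 × 1.5×10⁻⁴ × 1600 = 0.09600 m
Δh = 0.04125 + 0.17325 + 0.025652 + 0.070805 + 0.09600 = 0.406957 m

Δh = 410 mm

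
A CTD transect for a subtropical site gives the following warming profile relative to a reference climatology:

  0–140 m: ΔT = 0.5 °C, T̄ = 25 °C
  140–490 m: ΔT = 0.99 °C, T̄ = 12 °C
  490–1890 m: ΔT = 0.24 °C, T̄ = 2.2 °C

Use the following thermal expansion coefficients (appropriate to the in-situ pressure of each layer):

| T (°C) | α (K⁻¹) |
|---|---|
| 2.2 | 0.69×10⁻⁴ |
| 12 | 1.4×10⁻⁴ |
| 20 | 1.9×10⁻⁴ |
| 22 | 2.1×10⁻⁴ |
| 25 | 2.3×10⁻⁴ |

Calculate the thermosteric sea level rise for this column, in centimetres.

Layer 1 at 25 °C → α = 2.3×10⁻⁴ K⁻¹
Layer 2 at 12 °C → α = 1.4×10⁻⁴ K⁻¹
Layer 3 at 2.2 °C → α = 0.69×10⁻⁴ K⁻¹
2.3×10⁻⁴ × 140 × 0.5 = 0.01610 m
140–490 m: 350 × 1.4×10⁻⁴ × 0.99 = 0.04851 m
0.69×10⁻⁴ × 1400 × 0.24 = 0.023184 m
Δh = 0.01610 + 0.04851 + 0.023184 = 0.087794 m

8.78 cm of thermosteric rise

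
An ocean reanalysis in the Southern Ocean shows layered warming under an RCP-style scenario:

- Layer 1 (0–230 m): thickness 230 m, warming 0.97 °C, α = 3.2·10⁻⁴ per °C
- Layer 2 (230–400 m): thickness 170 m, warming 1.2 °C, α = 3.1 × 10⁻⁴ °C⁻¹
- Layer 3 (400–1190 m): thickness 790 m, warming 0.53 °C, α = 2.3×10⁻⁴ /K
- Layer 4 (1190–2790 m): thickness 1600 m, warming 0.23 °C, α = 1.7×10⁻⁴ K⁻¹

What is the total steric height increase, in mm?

Δh ≈ 293 mm

0.97 × 3.2×10⁻⁴ × 230 = 0.071392 m
230–400 m: 170 × 3.1×10⁻⁴ × 1.2 = 0.06324 m
790 × 0.53 × 2.3×10⁻⁴ = 0.096301 m
1190–2790 m: 1600 × 0.23 × 1.7×10⁻⁴ = 0.06256 m
Δh = 0.071392 + 0.06324 + 0.096301 + 0.06256 = 0.293493 m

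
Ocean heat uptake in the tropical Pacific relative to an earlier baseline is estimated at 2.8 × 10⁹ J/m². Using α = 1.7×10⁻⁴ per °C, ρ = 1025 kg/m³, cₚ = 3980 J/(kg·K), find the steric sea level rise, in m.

0.117 m of thermosteric rise

Δh = αQ/(ρcₚ) = 1.7×10⁻⁴ × 2.8×10⁹ / (1025 × 3980) ≈ 0.11668 m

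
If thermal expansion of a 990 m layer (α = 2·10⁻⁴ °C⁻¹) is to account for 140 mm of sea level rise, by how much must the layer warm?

ΔT ≈ 0.707 K

ΔT = Δh/(αH) = 0.14 / (2×10⁻⁴ × 990) ≈ 0.7071 K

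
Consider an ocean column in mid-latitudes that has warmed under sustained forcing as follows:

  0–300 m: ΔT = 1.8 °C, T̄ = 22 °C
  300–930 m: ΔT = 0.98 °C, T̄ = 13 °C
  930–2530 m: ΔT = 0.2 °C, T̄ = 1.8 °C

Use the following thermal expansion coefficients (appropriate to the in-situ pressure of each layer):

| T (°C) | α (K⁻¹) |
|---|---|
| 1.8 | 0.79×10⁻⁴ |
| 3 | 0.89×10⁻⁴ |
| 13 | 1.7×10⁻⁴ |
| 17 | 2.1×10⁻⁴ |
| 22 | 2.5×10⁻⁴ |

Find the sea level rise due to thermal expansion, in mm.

Layer 1 at 22 °C → α = 2.5×10⁻⁴ K⁻¹
Layer 2 at 13 °C → α = 1.7×10⁻⁴ K⁻¹
Layer 3 at 1.8 °C → α = 0.79×10⁻⁴ K⁻¹
Layer 1: 300 × 2.5×10⁻⁴ × 1.8 = 0.13500 m
300–930 m: 0.98 × 630 × 1.7×10⁻⁴ = 0.104958 m
Layer 3: 0.79×10⁻⁴ × 0.2 × 1600 = 0.02528 m
Δh = 0.13500 + 0.104958 + 0.02528 = 0.265238 m ≈ 265 mm

Δh = 265 mm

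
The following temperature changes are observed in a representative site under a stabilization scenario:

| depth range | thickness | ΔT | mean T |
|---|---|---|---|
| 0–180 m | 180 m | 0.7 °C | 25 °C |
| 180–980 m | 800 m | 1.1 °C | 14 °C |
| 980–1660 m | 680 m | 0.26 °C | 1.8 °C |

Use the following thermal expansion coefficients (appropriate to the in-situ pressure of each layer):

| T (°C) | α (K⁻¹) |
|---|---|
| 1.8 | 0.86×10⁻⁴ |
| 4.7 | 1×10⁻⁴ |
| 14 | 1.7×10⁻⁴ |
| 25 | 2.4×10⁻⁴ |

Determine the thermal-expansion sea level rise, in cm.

Layer 1 at 25 °C → α = 2.4×10⁻⁴ K⁻¹
Layer 2 at 14 °C → α = 1.7×10⁻⁴ K⁻¹
Layer 3 at 1.8 °C → α = 0.86×10⁻⁴ K⁻¹
2.4×10⁻⁴ × 0.7 × 180 = 0.03024 m
1.7×10⁻⁴ × 1.1 × 800 = 0.14960 m
980–1660 m: 0.86×10⁻⁴ × 0.26 × 680 = 0.0152048 m
Δh = 0.03024 + 0.14960 + 0.0152048 = 0.1950448 m ≈ 19.5 cm

Δh = 19.5 cm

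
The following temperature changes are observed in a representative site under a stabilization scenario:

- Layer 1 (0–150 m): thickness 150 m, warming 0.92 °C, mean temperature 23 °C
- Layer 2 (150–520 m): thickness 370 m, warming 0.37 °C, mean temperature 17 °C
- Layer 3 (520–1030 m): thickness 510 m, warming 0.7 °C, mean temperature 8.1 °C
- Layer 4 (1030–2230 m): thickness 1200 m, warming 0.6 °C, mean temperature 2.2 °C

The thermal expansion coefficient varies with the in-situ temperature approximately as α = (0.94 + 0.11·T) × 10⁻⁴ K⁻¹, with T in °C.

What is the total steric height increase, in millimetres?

Δh ≈ 237 mm

Layer 1: α = (0.94 + 0.11×23)×10⁻⁴ = 3.47×10⁻⁴ K⁻¹
Layer 2: α = (0.94 + 0.11×17)×10⁻⁴ = 2.81×10⁻⁴ K⁻¹
Layer 3: α = (0.94 + 0.11×8.1)×10⁻⁴ = 1.831×10⁻⁴ K⁻¹
Layer 4: α = (0.94 + 0.11×2.2)×10⁻⁴ = 1.182×10⁻⁴ K⁻¹
0.92 × 150 × 3.47×10⁻⁴ = 0.047886 m
370 × 0.37 × 2.81×10⁻⁴ = 0.0384689 m
1.831×10⁻⁴ × 510 × 0.7 = 0.0653667 m
Layer 4: 0.6 × 1.182×10⁻⁴ × 1200 = 0.085104 m
Δh = 0.047886 + 0.0384689 + 0.0653667 + 0.085104 = 0.2368256 m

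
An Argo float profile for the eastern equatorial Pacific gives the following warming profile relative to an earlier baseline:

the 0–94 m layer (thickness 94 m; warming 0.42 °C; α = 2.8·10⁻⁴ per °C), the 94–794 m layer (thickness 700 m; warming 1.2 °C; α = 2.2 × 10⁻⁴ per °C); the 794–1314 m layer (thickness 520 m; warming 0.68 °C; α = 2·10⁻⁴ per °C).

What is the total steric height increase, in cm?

26.7 cm

94 × 0.42 × 2.8×10⁻⁴ = 0.0110544 m
94–794 m: 700 × 2.2×10⁻⁴ × 1.2 = 0.18480 m
Layer 3: 0.68 × 2×10⁻⁴ × 520 = 0.07072 m
Δh = 0.0110544 + 0.18480 + 0.07072 = 0.2665744 m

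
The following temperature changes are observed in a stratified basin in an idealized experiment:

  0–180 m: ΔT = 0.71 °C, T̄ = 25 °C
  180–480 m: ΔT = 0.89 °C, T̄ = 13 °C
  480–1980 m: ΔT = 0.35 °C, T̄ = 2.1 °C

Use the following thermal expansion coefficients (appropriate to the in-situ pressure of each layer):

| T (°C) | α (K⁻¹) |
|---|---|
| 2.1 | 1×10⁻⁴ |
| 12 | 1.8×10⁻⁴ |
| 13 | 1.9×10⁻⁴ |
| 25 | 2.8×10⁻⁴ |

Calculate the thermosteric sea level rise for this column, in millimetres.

Layer 1 at 25 °C → α = 2.8×10⁻⁴ K⁻¹
Layer 2 at 13 °C → α = 1.9×10⁻⁴ K⁻¹
Layer 3 at 2.1 °C → α = 1×10⁻⁴ K⁻¹
2.8×10⁻⁴ × 0.71 × 180 = 0.035784 m
180–480 m: 0.89 × 1.9×10⁻⁴ × 300 = 0.05073 m
1×10⁻⁴ × 0.35 × 1500 = 0.05250 m
Δh = 0.035784 + 0.05073 + 0.05250 = 0.139014 m ≈ 139 mm

Δh = 139 mm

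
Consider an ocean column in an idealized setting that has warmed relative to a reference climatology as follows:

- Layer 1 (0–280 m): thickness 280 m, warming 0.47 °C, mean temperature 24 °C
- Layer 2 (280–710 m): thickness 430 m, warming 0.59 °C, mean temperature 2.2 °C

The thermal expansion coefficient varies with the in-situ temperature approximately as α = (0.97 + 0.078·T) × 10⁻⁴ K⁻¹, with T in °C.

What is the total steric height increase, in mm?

Layer 1: α = (0.97 + 0.078×24)×10⁻⁴ = 2.842×10⁻⁴ K⁻¹
Layer 2: α = (0.97 + 0.078×2.2)×10⁻⁴ = 1.1416×10⁻⁴ K⁻¹
0–280 m: 280 × 2.842×10⁻⁴ × 0.47 = 0.03740072 m
280–710 m: 1.1416×10⁻⁴ × 0.59 × 430 = 0.028962392 m
Δh = 0.03740072 + 0.028962392 = 0.066363112 m

66.4 mm of thermosteric rise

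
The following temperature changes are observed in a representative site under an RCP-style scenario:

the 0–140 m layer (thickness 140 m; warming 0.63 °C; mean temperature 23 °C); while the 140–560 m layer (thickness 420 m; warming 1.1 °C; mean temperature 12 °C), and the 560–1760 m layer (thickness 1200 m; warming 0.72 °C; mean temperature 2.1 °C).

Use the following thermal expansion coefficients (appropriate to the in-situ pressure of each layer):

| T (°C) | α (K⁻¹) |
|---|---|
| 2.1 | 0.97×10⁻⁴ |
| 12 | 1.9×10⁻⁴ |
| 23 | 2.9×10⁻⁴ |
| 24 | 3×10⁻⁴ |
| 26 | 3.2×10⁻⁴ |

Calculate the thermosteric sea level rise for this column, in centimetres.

Δh ≈ 19.7 cm

Layer 1 at 23 °C → α = 2.9×10⁻⁴ K⁻¹
Layer 2 at 12 °C → α = 1.9×10⁻⁴ K⁻¹
Layer 3 at 2.1 °C → α = 0.97×10⁻⁴ K⁻¹
0.63 × 140 × 2.9×10⁻⁴ = 0.025578 m
140–560 m: 1.9×10⁻⁴ × 420 × 1.1 = 0.08778 m
0.97×10⁻⁴ × 0.72 × 1200 = 0.083808 m
Δh = 0.025578 + 0.08778 + 0.083808 = 0.197166 m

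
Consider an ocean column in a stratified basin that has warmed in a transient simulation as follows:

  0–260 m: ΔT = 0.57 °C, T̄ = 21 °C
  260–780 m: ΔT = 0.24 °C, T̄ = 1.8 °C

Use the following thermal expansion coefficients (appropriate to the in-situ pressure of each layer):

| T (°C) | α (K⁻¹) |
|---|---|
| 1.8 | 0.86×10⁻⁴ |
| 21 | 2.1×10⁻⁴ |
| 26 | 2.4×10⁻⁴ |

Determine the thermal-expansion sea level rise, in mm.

Δh ≈ 41.9 mm

Layer 1 at 21 °C → α = 2.1×10⁻⁴ K⁻¹
Layer 2 at 1.8 °C → α = 0.86×10⁻⁴ K⁻¹
0–260 m: 0.57 × 2.1×10⁻⁴ × 260 = 0.031122 m
260–780 m: 0.24 × 520 × 0.86×10⁻⁴ = 0.0107328 m
Δh = 0.031122 + 0.0107328 = 0.0418548 m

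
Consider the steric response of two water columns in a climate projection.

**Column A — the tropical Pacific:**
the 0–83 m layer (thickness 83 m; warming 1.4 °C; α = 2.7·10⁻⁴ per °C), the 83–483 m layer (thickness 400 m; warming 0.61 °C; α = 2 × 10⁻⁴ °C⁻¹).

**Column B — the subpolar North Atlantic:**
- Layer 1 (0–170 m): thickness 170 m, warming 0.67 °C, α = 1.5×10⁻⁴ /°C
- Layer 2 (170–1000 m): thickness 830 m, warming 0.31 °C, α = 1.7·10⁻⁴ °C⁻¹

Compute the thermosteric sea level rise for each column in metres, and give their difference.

A 0–83 m: 1.4 × 2.7×10⁻⁴ × 83 = 0.031374 m
A Layer 2: 0.61 × 2×10⁻⁴ × 400 = 0.04880 m
A total: 0.080174 m
B 0–170 m: 1.5×10⁻⁴ × 170 × 0.67 = 0.017085 m
B 170–1000 m: 1.7×10⁻⁴ × 0.31 × 830 = 0.043741 m
B total: 0.060826 m
Difference: 0.080174 − 0.060826 = 0.019348 m

Δh_A ≈ 0.080 m, Δh_B ≈ 0.061 m; difference ≈ 0.019 m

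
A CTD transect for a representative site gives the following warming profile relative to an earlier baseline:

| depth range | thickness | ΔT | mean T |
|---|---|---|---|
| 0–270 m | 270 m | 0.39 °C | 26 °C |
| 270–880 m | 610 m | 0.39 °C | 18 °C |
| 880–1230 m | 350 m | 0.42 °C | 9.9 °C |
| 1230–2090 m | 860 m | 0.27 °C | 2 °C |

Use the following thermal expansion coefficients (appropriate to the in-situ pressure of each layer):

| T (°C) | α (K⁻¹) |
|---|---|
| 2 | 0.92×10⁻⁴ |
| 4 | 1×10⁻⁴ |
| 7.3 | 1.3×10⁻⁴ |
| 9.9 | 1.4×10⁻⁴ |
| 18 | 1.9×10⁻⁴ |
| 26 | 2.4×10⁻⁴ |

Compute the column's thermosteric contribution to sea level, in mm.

Layer 1 at 26 °C → α = 2.4×10⁻⁴ K⁻¹
Layer 2 at 18 °C → α = 1.9×10⁻⁴ K⁻¹
Layer 3 at 9.9 °C → α = 1.4×10⁻⁴ K⁻¹
Layer 4 at 2 °C → α = 0.92×10⁻⁴ K⁻¹
0–270 m: 2.4×10⁻⁴ × 0.39 × 270 = 0.025272 m
0.39 × 610 × 1.9×10⁻⁴ = 0.045201 m
880–1230 m: 350 × 0.42 × 1.4×10⁻⁴ = 0.02058 m
1230–2090 m: 0.27 × 0.92×10⁻⁴ × 860 = 0.0213624 m
Δh = 0.025272 + 0.045201 + 0.02058 + 0.0213624 = 0.1124154 m ≈ 112 mm

112 mm of thermosteric rise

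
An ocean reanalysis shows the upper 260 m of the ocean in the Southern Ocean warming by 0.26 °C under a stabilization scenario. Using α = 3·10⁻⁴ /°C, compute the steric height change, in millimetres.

Δh = αΔT·H = 3×10⁻⁴ × 0.26 × 260 = 0.02028 m

Δh = 20 mm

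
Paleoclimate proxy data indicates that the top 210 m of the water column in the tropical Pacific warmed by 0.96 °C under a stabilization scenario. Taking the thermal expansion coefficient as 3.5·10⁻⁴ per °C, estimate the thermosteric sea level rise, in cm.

7.1 cm

Δh = αΔT·H = 3.5×10⁻⁴ × 0.96 × 210 = 0.07056 m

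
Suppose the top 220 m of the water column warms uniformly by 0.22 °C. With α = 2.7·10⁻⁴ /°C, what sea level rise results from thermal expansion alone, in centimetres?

Δh ≈ 1.3 cm

Δh = αΔT·H = 2.7×10⁻⁴ × 0.22 × 220 = 0.013068 m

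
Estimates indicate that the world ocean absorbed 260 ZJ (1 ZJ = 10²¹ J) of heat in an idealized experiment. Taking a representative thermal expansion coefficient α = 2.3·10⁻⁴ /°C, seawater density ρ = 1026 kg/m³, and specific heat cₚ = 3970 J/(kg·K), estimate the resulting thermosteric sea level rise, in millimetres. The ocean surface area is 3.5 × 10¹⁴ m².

Δh = 41.9 mm

Per unit area: Q = 260×10²¹ / (3.5×10¹⁴) ≈ 7.429×10⁸ J/m²
Δh = αQ/(ρcₚ) = 2.3×10⁻⁴ × 7.429×10⁸ / (1026 × 3970) ≈ 0.041949 m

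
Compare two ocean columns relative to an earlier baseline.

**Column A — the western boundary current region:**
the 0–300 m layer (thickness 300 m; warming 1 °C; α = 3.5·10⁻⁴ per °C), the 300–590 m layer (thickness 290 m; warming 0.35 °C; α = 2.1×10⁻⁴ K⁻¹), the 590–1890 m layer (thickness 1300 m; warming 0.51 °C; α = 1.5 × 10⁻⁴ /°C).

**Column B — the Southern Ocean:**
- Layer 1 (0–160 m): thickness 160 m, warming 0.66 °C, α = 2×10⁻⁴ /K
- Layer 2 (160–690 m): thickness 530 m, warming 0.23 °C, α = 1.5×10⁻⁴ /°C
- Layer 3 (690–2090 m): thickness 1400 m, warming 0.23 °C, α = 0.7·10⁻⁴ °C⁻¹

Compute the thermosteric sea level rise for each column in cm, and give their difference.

A Layer 1: 3.5×10⁻⁴ × 300 × 1 = 0.10500 m
A 300–590 m: 2.1×10⁻⁴ × 290 × 0.35 = 0.021315 m
A 590–1890 m: 1.5×10⁻⁴ × 0.51 × 1300 = 0.09945 m
A total: 0.225765 m
B 160 × 0.66 × 2×10⁻⁴ = 0.02112 m
B Layer 2: 530 × 1.5×10⁻⁴ × 0.23 = 0.018285 m
B Layer 3: 0.23 × 1400 × 0.7×10⁻⁴ = 0.02254 m
B total: 0.061945 m
Difference: 0.225765 − 0.061945 = 0.16382 m

Δh_A ≈ 23 cm, Δh_B ≈ 6.2 cm; difference ≈ 16 cm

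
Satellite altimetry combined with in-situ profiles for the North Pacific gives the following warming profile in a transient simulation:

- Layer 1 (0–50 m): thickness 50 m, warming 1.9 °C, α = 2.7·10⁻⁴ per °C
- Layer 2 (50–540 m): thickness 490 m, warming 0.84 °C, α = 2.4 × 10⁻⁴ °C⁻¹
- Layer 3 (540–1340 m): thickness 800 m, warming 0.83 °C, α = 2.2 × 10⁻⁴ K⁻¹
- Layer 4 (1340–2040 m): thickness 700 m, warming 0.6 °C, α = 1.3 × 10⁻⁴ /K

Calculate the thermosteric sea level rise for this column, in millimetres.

0–50 m: 1.9 × 50 × 2.7×10⁻⁴ = 0.02565 m
490 × 2.4×10⁻⁴ × 0.84 = 0.098784 m
800 × 2.2×10⁻⁴ × 0.83 = 0.14608 m
1.3×10⁻⁴ × 0.6 × 700 = 0.05460 m
Δh = 0.02565 + 0.098784 + 0.14608 + 0.05460 = 0.325114 m ≈ 330 mm

Δh = 330 mm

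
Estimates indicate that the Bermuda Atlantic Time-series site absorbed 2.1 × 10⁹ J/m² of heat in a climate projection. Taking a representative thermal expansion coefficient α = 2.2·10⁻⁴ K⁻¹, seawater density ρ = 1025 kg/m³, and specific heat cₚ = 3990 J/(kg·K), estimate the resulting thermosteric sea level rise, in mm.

Δh = 113 mm

Δh = αQ/(ρcₚ) = 2.2×10⁻⁴ × 2.1×10⁹ / (1025 × 3990) ≈ 0.11297 m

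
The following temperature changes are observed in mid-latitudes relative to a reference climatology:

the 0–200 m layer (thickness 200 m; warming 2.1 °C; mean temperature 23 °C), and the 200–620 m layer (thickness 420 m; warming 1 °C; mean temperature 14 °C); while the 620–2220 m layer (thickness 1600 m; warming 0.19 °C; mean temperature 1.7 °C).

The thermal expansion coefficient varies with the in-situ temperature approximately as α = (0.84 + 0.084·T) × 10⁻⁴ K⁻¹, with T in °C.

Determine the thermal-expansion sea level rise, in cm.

Layer 1: α = (0.84 + 0.084×23)×10⁻⁴ = 2.772×10⁻⁴ K⁻¹
Layer 2: α = (0.84 + 0.084×14)×10⁻⁴ = 2.016×10⁻⁴ K⁻¹
Layer 3: α = (0.84 + 0.084×1.7)×10⁻⁴ = 0.9828×10⁻⁴ K⁻¹
Layer 1: 2.772×10⁻⁴ × 200 × 2.1 = 0.116424 m
2.016×10⁻⁴ × 1 × 420 = 0.084672 m
620–2220 m: 1600 × 0.9828×10⁻⁴ × 0.19 = 0.02987712 m
Δh = 0.116424 + 0.084672 + 0.02987712 = 0.23097312 m ≈ 23.1 cm

Δh = 23.1 cm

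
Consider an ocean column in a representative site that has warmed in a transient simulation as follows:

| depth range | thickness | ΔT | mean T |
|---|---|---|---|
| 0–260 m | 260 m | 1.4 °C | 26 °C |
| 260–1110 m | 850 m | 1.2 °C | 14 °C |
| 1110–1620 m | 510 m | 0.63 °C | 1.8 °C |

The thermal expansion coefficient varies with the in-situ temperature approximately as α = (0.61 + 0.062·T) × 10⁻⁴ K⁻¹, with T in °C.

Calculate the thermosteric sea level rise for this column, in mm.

255 mm of thermosteric rise

Layer 1: α = (0.61 + 0.062×26)×10⁻⁴ = 2.222×10⁻⁴ K⁻¹
Layer 2: α = (0.61 + 0.062×14)×10⁻⁴ = 1.478×10⁻⁴ K⁻¹
Layer 3: α = (0.61 + 0.062×1.8)×10⁻⁴ = 0.7216×10⁻⁴ K⁻¹
0–260 m: 1.4 × 260 × 2.222×10⁻⁴ = 0.0808808 m
1.2 × 1.478×10⁻⁴ × 850 = 0.150756 m
1110–1620 m: 510 × 0.63 × 0.7216×10⁻⁴ = 0.023185008 m
Δh = 0.0808808 + 0.150756 + 0.023185008 = 0.254821808 m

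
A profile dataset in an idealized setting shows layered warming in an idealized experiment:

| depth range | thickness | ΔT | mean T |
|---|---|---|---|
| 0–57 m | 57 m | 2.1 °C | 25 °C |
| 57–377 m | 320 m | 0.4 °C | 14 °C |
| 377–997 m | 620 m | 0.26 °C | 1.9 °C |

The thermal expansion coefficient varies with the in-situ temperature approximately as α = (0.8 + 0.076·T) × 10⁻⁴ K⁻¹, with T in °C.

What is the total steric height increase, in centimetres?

7.14 cm of thermosteric rise

Layer 1: α = (0.8 + 0.076×25)×10⁻⁴ = 2.7×10⁻⁴ K⁻¹
Layer 2: α = (0.8 + 0.076×14)×10⁻⁴ = 1.864×10⁻⁴ K⁻¹
Layer 3: α = (0.8 + 0.076×1.9)×10⁻⁴ = 0.9444×10⁻⁴ K⁻¹
2.7×10⁻⁴ × 2.1 × 57 = 0.032319 m
320 × 1.864×10⁻⁴ × 0.4 = 0.0238592 m
377–997 m: 0.9444×10⁻⁴ × 0.26 × 620 = 0.015223728 m
Δh = 0.032319 + 0.0238592 + 0.015223728 = 0.071401928 m ≈ 7.14 cm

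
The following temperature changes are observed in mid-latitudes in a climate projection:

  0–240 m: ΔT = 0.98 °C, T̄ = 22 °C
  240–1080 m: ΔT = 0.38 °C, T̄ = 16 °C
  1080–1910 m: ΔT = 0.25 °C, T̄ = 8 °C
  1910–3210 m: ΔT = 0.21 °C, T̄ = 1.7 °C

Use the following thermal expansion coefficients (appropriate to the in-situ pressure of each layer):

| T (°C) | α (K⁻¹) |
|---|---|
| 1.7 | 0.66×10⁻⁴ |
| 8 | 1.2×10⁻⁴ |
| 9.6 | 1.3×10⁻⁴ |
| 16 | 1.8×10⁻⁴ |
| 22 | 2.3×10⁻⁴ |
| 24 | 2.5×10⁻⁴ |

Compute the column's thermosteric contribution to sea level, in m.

Layer 1 at 22 °C → α = 2.3×10⁻⁴ K⁻¹
Layer 2 at 16 °C → α = 1.8×10⁻⁴ K⁻¹
Layer 3 at 8 °C → α = 1.2×10⁻⁴ K⁻¹
Layer 4 at 1.7 °C → α = 0.66×10⁻⁴ K⁻¹
2.3×10⁻⁴ × 240 × 0.98 = 0.054096 m
240–1080 m: 0.38 × 1.8×10⁻⁴ × 840 = 0.057456 m
1.2×10⁻⁴ × 830 × 0.25 = 0.02490 m
Layer 4: 1300 × 0.66×10⁻⁴ × 0.21 = 0.018018 m
Δh = 0.054096 + 0.057456 + 0.02490 + 0.018018 = 0.15447 m ≈ 0.15 m

0.15 m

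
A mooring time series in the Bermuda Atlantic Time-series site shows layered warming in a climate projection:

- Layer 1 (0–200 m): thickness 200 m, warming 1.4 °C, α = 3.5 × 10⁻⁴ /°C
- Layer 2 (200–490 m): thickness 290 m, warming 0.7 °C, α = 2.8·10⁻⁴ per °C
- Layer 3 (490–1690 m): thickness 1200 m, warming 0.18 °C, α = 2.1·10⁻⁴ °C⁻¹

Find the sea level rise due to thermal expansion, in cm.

0–200 m: 200 × 1.4 × 3.5×10⁻⁴ = 0.09800 m
2.8×10⁻⁴ × 290 × 0.7 = 0.05684 m
0.18 × 2.1×10⁻⁴ × 1200 = 0.04536 m
Δh = 0.09800 + 0.05684 + 0.04536 = 0.20020 m ≈ 20.0 cm

20.0 cm of thermosteric rise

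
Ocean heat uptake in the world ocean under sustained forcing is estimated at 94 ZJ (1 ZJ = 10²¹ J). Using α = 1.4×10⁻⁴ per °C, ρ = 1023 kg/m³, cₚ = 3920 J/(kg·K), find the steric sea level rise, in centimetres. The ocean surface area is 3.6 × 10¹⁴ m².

Δh = 0.912 cm

Per unit area: Q = 94×10²¹ / (3.6×10¹⁴) ≈ 2.611×10⁸ J/m²
Δh = αQ/(ρcₚ) = 1.4×10⁻⁴ × 2.611×10⁸ / (1023 × 3920) ≈ 0.0091153 m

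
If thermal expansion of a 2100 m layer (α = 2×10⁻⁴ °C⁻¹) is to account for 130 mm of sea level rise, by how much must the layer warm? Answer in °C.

ΔT = Δh/(αH) = 0.13 / (2×10⁻⁴ × 2100) ≈ 0.3095 °C

ΔT ≈ 0.310 °C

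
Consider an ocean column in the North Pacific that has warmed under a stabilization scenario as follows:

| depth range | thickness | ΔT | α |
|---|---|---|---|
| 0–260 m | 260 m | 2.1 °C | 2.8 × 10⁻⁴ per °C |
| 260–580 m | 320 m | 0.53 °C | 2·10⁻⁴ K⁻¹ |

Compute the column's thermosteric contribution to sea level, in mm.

190 mm of thermosteric rise

0–260 m: 260 × 2.1 × 2.8×10⁻⁴ = 0.15288 m
260–580 m: 2×10⁻⁴ × 320 × 0.53 = 0.03392 m
Δh = 0.15288 + 0.03392 = 0.18680 m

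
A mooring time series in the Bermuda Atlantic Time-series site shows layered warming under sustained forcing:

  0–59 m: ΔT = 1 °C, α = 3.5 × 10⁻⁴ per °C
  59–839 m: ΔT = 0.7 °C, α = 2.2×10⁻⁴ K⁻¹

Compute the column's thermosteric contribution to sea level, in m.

Δh = 0.141 m

Layer 1: 3.5×10⁻⁴ × 1 × 59 = 0.02065 m
59–839 m: 780 × 0.7 × 2.2×10⁻⁴ = 0.12012 m
Δh = 0.02065 + 0.12012 = 0.14077 m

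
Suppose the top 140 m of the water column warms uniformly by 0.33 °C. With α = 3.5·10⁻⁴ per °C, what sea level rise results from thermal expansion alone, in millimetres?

16.2 mm of thermosteric rise

Δh = αΔT·H = 3.5×10⁻⁴ × 0.33 × 140 = 0.01617 m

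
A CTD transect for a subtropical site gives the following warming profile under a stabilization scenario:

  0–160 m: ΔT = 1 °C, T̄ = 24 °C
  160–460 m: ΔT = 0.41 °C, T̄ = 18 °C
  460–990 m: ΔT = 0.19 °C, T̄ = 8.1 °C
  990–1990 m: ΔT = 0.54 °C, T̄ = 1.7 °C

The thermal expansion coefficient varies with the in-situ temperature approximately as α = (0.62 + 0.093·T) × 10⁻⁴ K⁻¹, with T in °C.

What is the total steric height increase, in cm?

Layer 1: α = (0.62 + 0.093×24)×10⁻⁴ = 2.852×10⁻⁴ K⁻¹
Layer 2: α = (0.62 + 0.093×18)×10⁻⁴ = 2.294×10⁻⁴ K⁻¹
Layer 3: α = (0.62 + 0.093×8.1)×10⁻⁴ = 1.3733×10⁻⁴ K⁻¹
Layer 4: α = (0.62 + 0.093×1.7)×10⁻⁴ = 0.7781×10⁻⁴ K⁻¹
0–160 m: 160 × 1 × 2.852×10⁻⁴ = 0.045632 m
300 × 2.294×10⁻⁴ × 0.41 = 0.0282162 m
460–990 m: 1.3733×10⁻⁴ × 0.19 × 530 = 0.013829131 m
Layer 4: 1000 × 0.54 × 0.7781×10⁻⁴ = 0.0420174 m
Δh = 0.045632 + 0.0282162 + 0.013829131 + 0.0420174 = 0.129694731 m

Δh = 13.0 cm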